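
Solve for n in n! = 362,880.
9

Solution: n! is strictly increasing. 7! = 5,040, 8! = 40,320, 9! = 362,880 ✓. So n = 9.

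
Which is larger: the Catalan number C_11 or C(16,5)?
C_11

Solution: C_11 = C(22,11)/(11+1) = 705,432/12 = 58,786; C(16,5) = 4,368.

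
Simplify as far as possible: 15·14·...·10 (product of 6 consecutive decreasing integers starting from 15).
3,603,600
This is P(15,6) = 15!/(9)! = 3,603,600.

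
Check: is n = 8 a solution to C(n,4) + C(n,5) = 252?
C(8,4) + C(8,5) = 70 + 56 = 126, which does not equal 252.
Final answer: No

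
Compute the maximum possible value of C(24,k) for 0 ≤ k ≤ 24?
Maximum at k = 12: C(24,12) = 2,704,156.
Final answer: 2,704,156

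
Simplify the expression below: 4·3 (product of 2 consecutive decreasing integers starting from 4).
12
This is P(4,2) = 4!/(2)! = 12.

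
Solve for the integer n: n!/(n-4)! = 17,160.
13

Working:
n!/(n-4)! = n×(n-1)×(n-2)×(n-3), a product of 4 consecutive integers ≈ (n−1.5)^4. 17,160^(1/4) + 1.5 ≈ 12.9; check n = 13: 13×12×11×10 = 17,160 ✓. So n = 13.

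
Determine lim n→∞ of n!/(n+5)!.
0

n!/(n+5)! = 1/[(n+1)(n+2)···(n+5)] → 0 as n → ∞.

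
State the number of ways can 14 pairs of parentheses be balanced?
2,674,440

Explanation: Using the Catalan number formula: C_n = C(2n, n) / (n+1)
C_14 = C(28, 14) / (14+1)
     = 40116600 / 15
     = 2,674,440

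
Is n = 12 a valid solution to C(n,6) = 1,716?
No

Reasoning: C(12,6) = 12·11·10·9·8·7/6! = 665,280/720 = 924, which does not equal 1,716.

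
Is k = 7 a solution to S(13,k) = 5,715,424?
Yes

Reasoning: S(13,7) = 7·S(12,7) + S(12,6) = 7·627,396 + 1,323,652 = 5,715,424, which equals 5,715,424.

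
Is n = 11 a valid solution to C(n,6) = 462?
Yes

Working:
C(11,6) = 11·10·9·8·7·6/6! = 332,640/720 = 462, which equals 462.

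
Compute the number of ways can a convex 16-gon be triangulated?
2,674,440
Using the Catalan number formula: C_n = C(2n, n) / (n+1)
C_14 = C(28, 14) / (14+1)
     = 40116600 / 15
     = 2,674,440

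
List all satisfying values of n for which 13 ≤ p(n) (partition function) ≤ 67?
7, 8, 9, 10, 11

Reasoning: Tabulating p(n) via p(n) = p(n−1) + p(n−2) − p(n−5) − p(n−7) + …: p(6)=11; p(7)=15; p(8)=22; p(9)=30; p(10)=42; p(11)=56; p(12)=77. So valid n = 7, 8, 9, 10, 11.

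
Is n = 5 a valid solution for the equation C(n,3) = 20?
No

Working:
C(5,3) = 5·4·3/3! = 60/6 = 10, which does not equal 20.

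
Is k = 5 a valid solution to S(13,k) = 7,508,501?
Yes

Working:
S(13,5) = 5·S(12,5) + S(12,4) = 5·1,379,400 + 611,501 = 7,508,501, which equals 7,508,501.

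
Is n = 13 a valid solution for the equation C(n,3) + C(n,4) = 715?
No

C(13,3) + C(13,4) = 286 + 715 = 1,001, which does not equal 715.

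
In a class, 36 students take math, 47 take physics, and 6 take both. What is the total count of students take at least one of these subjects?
77

Working:
|A∪B| = |A|+|B|-|A∩B| = 36+47-6 = 77.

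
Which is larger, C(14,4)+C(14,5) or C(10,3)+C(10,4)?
C(14,4)+C(14,5)

First=3,003, Second=330.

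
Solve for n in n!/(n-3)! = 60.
5

Reasoning: n!/(n-3)! = n×(n-1)×(n-2), a product of 3 consecutive integers ≈ (n−1)^3. 60^(1/3) + 1 ≈ 4.9; check n = 5: 5×4×3 = 60 ✓. So n = 5.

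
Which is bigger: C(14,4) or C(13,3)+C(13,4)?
Equal

Solution: By Pascal's identity: C(14,4) = C(13,3)+C(13,4) = 1,001. Equal.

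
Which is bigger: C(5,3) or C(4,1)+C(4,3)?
C(5,3)

Solution: C(5,3)=10; C(4,1)+C(4,3)=4+4=8.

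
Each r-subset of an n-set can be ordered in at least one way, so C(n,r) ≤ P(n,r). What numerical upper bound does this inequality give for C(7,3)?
210

Explanation: P(7,3) = 7·6·5 = 210, so C(7,3) ≤ 210. (The bound is loose by a factor of 3! = 6: C(7,3) = 210/6 = 35.)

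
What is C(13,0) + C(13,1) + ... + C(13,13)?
8,192

Sum of binomial coefficients = 2^13 = 8,192.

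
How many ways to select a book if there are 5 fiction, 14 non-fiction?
By the addition principle: 5 + 14 = 19.

Answer: 19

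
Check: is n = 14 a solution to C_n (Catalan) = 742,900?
No

C_14 = C(28,14)/(14+1) = 40,116,600/15 = 2,674,440, which does not equal 742,900.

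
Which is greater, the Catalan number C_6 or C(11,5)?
C_6 = C(12,6)/(6+1) = 924/7 = 132; C(11,5) = 462.

Answer: C(11,5)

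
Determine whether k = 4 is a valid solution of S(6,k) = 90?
No
S(6,4) = 4·S(5,4) + S(5,3) = 4·10 + 25 = 65, which does not equal 90.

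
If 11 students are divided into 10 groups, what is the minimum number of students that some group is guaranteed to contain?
Pigeonhole: ⌈11/10⌉ = 2.

Answer: 2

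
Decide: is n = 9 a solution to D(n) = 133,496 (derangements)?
Yes

D(9) = (9-1)·[D(8) + D(7)] = 8·[14,833 + 1,854] = 133,496, which equals 133,496.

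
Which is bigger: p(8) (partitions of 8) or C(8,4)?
C(8,4)

Working:
Pentagonal recurrence p(n) = p(n−1) + p(n−2) − p(n−5) − p(n−7) + …: p(8) = p(7) + p(6) − p(3) − p(1) = 15 + 11 − 3 − 1 = 22; C(8,4) = 70.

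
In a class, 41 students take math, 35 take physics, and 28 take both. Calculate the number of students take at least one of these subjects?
48

Working:
|A∪B| = |A|+|B|-|A∩B| = 41+35-28 = 48.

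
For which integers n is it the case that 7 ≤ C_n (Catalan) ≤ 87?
4, 5

Reasoning: C_3=5; C_4=14; C_5=42; C_6=132. So valid n = 4, 5.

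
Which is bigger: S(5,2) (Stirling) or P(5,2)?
P(5,2)

S(5,2) = 2·S(4,2) + S(4,1) = 2·7 + 1 = 15; P(5,2) = 20.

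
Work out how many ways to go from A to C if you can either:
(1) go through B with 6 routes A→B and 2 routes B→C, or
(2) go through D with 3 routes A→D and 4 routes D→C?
24

Explanation: Route via B: 6×2=12. Route via D: 3×4=12. Total: 24.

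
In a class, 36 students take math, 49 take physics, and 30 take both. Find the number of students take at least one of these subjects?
|A∪B| = |A|+|B|-|A∩B| = 36+49-30 = 55.

Answer: 55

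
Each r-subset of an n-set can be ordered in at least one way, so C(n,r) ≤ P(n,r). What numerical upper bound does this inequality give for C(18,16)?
3,201,186,852,864,000

Reasoning: P(18,16) = 18·17·16·15·14·13·12·11·10·9·8·7·6·5·4·3 = 3,201,186,852,864,000, so C(18,16) ≤ 3,201,186,852,864,000. (The bound is loose by a factor of 16! = 20,922,789,888,000: C(18,16) = 3,201,186,852,864,000/20,922,789,888,000 = 153.)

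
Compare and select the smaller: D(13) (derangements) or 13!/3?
13!/3

Explanation: D(13) = (13-1)·[D(12) + D(11)] = 12·[176,214,841 + 14,684,570] = 2,290,792,932; 13!/3 = 6,227,020,800/3 = 2,075,673,600.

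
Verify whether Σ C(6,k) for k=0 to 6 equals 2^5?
False

Working:
Binomial theorem: Σ C(6,k) = (1+1)^6 = 2^6 = 64; RHS 2^5 = 32.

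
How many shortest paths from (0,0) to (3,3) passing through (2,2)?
12
To (2,2): C(4,2)=6. From there: C(2,1)=2. Total: 12.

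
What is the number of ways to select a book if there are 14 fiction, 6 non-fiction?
20

By the addition principle: 14 + 6 = 20.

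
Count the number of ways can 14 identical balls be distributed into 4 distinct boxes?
680

Reasoning: C(14+4-1, 4-1) = C(17, 3) = 680.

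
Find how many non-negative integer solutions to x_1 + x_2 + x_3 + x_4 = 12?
455

Working:
C(12+4-1, 4-1) = 455.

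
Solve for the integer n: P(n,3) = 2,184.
14

Explanation: P(n,3) = n(n−1)(n−2) is increasing in n; n(n−1)(n−2) ≈ (n−1)^3 = 2,184 gives n ≈ 14.0. Check: P(12,3) = 1,320, P(13,3) = 1,716, P(14,3) = 2,184 ✓. So n = 14.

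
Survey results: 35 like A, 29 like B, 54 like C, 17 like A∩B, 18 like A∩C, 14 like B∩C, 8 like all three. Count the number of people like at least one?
77

Solution: |A∪B∪C| = 35+29+54-17-18-14+8 = 77.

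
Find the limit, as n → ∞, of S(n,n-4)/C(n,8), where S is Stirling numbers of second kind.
The leading term of S(n,n-4) as a polynomial in n is (7)!!·C(n,8), so the ratio → (7)!! = 105.
Final answer: 105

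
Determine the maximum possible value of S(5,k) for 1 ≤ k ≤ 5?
Row S(5,k) for k = 1..5 (via S(n,k) = k·S(n−1,k) + S(n−1,k−1)): 1, 15, 25, 10, 1. The row is unimodal; maximum at k = 3: 25.

Answer: 25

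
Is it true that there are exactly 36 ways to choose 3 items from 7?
C(7,3) = 35 ≠ 36.

Answer: False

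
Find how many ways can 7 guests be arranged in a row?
Arrangements of 7 distinct objects: 7! = 5,040.

Answer: 5,040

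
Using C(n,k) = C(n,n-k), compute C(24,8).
735,471

Solution: C(24,8) = C(24,16) = 735,471.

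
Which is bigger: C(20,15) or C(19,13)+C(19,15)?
C(19,13)+C(19,15)

Reasoning: C(20,15)=15,504; C(19,13)+C(19,15)=27,132+3,876=31,008.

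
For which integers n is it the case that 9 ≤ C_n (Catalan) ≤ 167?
C_3=5; C_4=14; C_5=42; C_6=132; C_7=429. So valid n = 4, 5, 6.
Final answer: 4, 5, 6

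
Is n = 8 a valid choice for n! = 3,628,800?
8! = 8·7! = 8·5,040 = 40,320, which does not equal 3,628,800.
Final answer: No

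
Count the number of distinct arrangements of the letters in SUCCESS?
420

Explanation: Word has 7 letters (S=3, U=1, C=2, E=1). Arrangements: 7!/Π(k!) = 420.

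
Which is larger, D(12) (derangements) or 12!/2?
D(12) = (12-1)·[D(11) + D(10)] = 11·[14,684,570 + 1,334,961] = 176,214,841; 12!/2 = 479,001,600/2 = 239,500,800.
Final answer: 12!/2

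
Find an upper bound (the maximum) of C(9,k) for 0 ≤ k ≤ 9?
126
Maximum at k = 4 or k = 5: C(9,4) = 126.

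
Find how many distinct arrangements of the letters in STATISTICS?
50,400

Solution: Word has 10 letters (S=3, T=3, A=1, I=2, C=1). Arrangements: 10!/Π(k!) = 50,400.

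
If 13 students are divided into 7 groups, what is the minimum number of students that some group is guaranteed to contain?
2

Reasoning: Pigeonhole: ⌈13/7⌉ = 2.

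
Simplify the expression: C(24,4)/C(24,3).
C(n,k+1)/C(n,k) = (n−k)/(k+1). Here (24−3)/(3+1) = 21/4 = 21/4.
Final answer: 21/4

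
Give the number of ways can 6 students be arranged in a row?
Arrangements of 6 distinct objects: 6! = 720.
Final answer: 720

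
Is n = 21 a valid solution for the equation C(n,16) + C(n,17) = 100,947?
C(21,16) + C(21,17) = 20,349 + 5,985 = 26,334, which does not equal 100,947.
Final answer: No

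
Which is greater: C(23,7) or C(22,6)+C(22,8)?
C(23,7)=245,157; C(22,6)+C(22,8)=74,613+319,770=394,383.

Answer: C(22,6)+C(22,8)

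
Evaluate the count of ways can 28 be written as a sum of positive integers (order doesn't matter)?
3,718

Pentagonal recurrence p(n) = p(n−1) + p(n−2) − p(n−5) − p(n−7) + …: p(28) = p(27) + p(26) − p(23) − p(21) + p(16) + p(13) − p(6) − p(2) = 3,010 + 2,436 − 1,255 − 792 + 231 + 101 − 11 − 2 = 3,718.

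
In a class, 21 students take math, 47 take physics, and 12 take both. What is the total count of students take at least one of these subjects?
|A∪B| = |A|+|B|-|A∩B| = 21+47-12 = 56.
Final answer: 56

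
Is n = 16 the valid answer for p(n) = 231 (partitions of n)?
Yes

Explanation: Pentagonal recurrence p(n) = p(n−1) + p(n−2) − p(n−5) − p(n−7) + …: p(16) = p(15) + p(14) − p(11) − p(9) + p(4) + p(1) = 176 + 135 − 56 − 30 + 5 + 1 = 231, which equals 231.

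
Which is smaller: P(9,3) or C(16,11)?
P(9,3)

Solution: P(9,3)=504, C(16,11)=4,368.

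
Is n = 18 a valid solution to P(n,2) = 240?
No

Working:
P(18,2) = 18·17 = 306, which does not equal 240.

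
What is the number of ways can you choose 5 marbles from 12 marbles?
C(12,5) = 12! / (5! × (12-5)!)
         = 12! / (5! × 7!)
         = 792
Final answer: 792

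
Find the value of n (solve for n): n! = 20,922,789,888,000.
16

Reasoning: n! is strictly increasing. 14! = 87,178,291,200, 15! = 1,307,674,368,000, 16! = 20,922,789,888,000 ✓. So n = 16.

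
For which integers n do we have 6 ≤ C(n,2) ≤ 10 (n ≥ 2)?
4, 5

Explanation: C(3,2)=3; C(4,2)=6; C(5,2)=10; C(6,2)=15. So valid n = 4, 5.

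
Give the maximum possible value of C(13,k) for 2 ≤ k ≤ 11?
1,716

Solution: C(13,k) is maximised at the centre of the row: C(13,6) = 1,716.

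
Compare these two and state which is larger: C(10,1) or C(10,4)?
C(10,4)

C(10,1)=10, C(10,4)=210.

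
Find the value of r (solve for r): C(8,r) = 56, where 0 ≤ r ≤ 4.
3

C(8,r) is increasing for 0 ≤ r ≤ 4. Stepping up (C(8,r+1) = C(8,r)·(8−r)/(r+1)): C(8,1) = 8, C(8,2) = 28, C(8,3) = 56 ✓. So r = 3.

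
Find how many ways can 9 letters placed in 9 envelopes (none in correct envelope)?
133,496
Using D(n) = (n-1)[D(n-1) + D(n-2)]:
D(9) = (9-1) × [D(8) + D(7)]
      = 8 × [14833 + 1854]
      = 8 × 16687
      = 133,496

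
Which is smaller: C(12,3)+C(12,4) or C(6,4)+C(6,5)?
First=715, Second=21.

Answer: C(6,4)+C(6,5)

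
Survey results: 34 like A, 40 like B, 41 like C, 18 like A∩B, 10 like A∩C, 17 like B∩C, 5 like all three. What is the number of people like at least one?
75

Working:
|A∪B∪C| = 34+40+41-18-10-17+5 = 75.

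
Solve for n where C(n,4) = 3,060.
C(n,4) = n(n−1)(n−2)(n−3)/4! is increasing in n, and n(n−1)(n−2)(n−3) = 4!·3,060 = 73,440 ≈ (n−1.5)^4 gives n ≈ 18.0. Check: C(16,4) = 1,820, C(17,4) = 2,380, C(18,4) = 3,060 ✓. So n = 18.
Final answer: 18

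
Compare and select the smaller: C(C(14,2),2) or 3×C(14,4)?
3×C(14,4)
C(C(14,2),2)=4,095, 3×C(14,4)=3,003.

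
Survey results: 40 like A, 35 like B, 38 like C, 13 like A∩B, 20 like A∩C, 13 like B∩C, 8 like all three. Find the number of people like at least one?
75

Working:
|A∪B∪C| = 40+35+38-13-20-13+8 = 75.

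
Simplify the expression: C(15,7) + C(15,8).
12,870

By Pascal's identity: C(16,8) = 12,870.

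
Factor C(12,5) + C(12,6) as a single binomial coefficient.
C(13,6)

Explanation: By Pascal's identity: C(12,5) + C(12,6) = C(13,6) = 1,716.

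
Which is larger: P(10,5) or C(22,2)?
P(10,5)

Reasoning: P(10,5)=30,240, C(22,2)=231.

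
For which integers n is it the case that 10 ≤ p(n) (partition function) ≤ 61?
6, 7, 8, 9, 10, 11

Working:
Tabulating p(n) via p(n) = p(n−1) + p(n−2) − p(n−5) − p(n−7) + …: p(5)=7; p(6)=11; p(7)=15; p(8)=22; p(9)=30; p(10)=42; p(11)=56; p(12)=77. So valid n = 6, 7, 8, 9, 10, 11.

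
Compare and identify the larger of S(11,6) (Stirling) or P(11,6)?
S(11,6) = 6·S(10,6) + S(10,5) = 6·22,827 + 42,525 = 179,487; P(11,6) = 332,640.
Final answer: P(11,6)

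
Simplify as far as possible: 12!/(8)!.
11,880

Solution: This equals 12×11×...×9 = 11,880.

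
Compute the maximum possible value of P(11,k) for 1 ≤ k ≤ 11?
39,916,800

Explanation: P(11,k) increases in k, so maximum at k = 11: 11! = 39,916,800.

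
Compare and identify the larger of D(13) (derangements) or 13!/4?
D(13)

Working:
D(13) = (13-1)·[D(12) + D(11)] = 12·[176,214,841 + 14,684,570] = 2,290,792,932; 13!/4 = 6,227,020,800/4 = 1,556,755,200.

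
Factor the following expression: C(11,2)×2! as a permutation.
C(11,2)×2! = [11!/(2!(9)!)]×2! = 11!/(9)! = P(11,2) = 110.
Final answer: P(11,2)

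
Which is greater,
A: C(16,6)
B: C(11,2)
A

Solution: A=C(16,6)=8,008, B=C(11,2)=55.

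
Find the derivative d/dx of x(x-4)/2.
(2x - 4)/2

d/dx[(x-0)(x-4)] = (x-4) + (x-0) = 2x - 4. Dividing by 2 gives (2x - 4)/2.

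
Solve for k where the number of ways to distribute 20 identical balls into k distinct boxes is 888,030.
Stars and bars: the count is C(20+k−1, k−1), increasing in k. k=6: C(25,5) = 53,130, k=7: C(26,6) = 230,230, k=8: C(27,7) = 888,030 ✓. So k = 8.

Answer: 8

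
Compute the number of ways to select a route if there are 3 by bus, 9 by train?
By the addition principle: 3 + 9 = 12.

Answer: 12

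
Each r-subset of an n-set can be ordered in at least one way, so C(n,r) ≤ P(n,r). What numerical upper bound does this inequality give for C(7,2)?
42

Explanation: P(7,2) = 7·6 = 42, so C(7,2) ≤ 42. (The bound is loose by a factor of 2! = 2: C(7,2) = 42/2 = 21.)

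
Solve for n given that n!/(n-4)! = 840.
7

Explanation: n!/(n-4)! = n×(n-1)×(n-2)×(n-3), a product of 4 consecutive integers ≈ (n−1.5)^4. 840^(1/4) + 1.5 ≈ 6.9; check n = 7: 7×6×5×4 = 840 ✓. So n = 7.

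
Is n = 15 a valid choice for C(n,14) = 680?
No

Explanation: C(15,14) = 15·14·13·12·11·10·9·8·7·6·5·4·3·2/14! = 1,307,674,368,000/87,178,291,200 = 15, which does not equal 680.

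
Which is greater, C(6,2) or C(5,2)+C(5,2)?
C(5,2)+C(5,2)

Explanation: C(6,2)=15; C(5,2)+C(5,2)=10+10=20.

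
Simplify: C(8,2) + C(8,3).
84

By Pascal's identity: C(9,3) = 84.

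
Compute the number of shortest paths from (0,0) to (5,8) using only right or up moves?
1,287

Working:
Choose 5 rights from 13 moves: C(13,5) = 1,287.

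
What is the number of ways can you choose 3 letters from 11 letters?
165

Solution: C(11,3) = 11! / (3! × (11-3)!)
         = 11! / (3! × 8!)
         = 165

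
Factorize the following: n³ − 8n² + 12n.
n(n − 2)(n − 6)

n³ − 8n² + 12n = n(n² − 8n + 12) = n(n − 2)(n − 6).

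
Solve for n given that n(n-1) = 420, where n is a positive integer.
n² − n − 420 = 0, so n = (1 ± √(1 + 4·420))/2 = (1 ± √1,681)/2 = (1 ± 41)/2, i.e. n = 21 or n = -20. Taking the positive root, n = 21 (check: 21×20 = 420).
Final answer: 21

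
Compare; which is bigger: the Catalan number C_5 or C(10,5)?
C(10,5)

Reasoning: C_5 = C(10,5)/(5+1) = 252/6 = 42; C(10,5) = 252.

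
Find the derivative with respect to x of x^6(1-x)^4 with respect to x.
6x^5(1-x)^4 - 4x^6(1-x)^3

Product rule: 6x^{5}(1-x)^{4} + x^6·(-4)(1-x)^{3}.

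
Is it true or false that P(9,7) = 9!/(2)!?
Permutation formula P(n,k) = n!/(n-k)!: 9!/2! = 362,880/2 = 181,440 = P(9,7). The statement holds.
Final answer: True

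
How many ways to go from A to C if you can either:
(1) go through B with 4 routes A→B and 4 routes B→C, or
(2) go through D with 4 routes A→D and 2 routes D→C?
24

Reasoning: Route via B: 4×4=16. Route via D: 4×2=8. Total: 24.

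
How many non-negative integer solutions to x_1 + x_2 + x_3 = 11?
78

Solution: C(11+3-1, 3-1) = 78.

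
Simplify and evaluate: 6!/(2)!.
360
This equals 6×5×...×3 = 360.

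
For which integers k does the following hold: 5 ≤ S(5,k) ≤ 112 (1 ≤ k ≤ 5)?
2, 3, 4

S(5,1)=1; S(5,2)=15; S(5,3)=25; S(5,4)=10; S(5,5)=1. So valid k = 2, 3, 4.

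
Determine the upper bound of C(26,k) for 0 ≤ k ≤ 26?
10,400,600

Explanation: Maximum at k = 13: C(26,13) = 10,400,600.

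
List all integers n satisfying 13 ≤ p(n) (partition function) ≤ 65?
7, 8, 9, 10, 11

Solution: Tabulating p(n) via p(n) = p(n−1) + p(n−2) − p(n−5) − p(n−7) + …: p(6)=11; p(7)=15; p(8)=22; p(9)=30; p(10)=42; p(11)=56; p(12)=77. So valid n = 7, 8, 9, 10, 11.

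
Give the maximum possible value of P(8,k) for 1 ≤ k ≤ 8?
40,320

Reasoning: P(8,k) increases in k, so maximum at k = 8: 8! = 40,320.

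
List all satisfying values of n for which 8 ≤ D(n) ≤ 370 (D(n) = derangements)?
Using D(n) = (n−1)[D(n−1) + D(n−2)] with D(1)=0, D(2)=1: D(3)=2; D(4)=9; D(5)=44; D(6)=265; D(7)=1,854. So valid n = 4, 5, 6.
Final answer: 4, 5, 6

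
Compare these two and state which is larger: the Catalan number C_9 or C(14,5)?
C_9
C_9 = C(18,9)/(9+1) = 48,620/10 = 4,862; C(14,5) = 2,002.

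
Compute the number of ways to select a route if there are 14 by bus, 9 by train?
23
By the addition principle: 14 + 9 = 23.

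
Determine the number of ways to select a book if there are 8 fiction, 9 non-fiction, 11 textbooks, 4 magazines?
32

Explanation: By the addition principle: 8 + 9 + 11 + 4 = 32.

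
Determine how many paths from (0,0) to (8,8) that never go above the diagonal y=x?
1,430
Counted by the Catalan number C_8: C_8 = C(16,8)/(8+1) = 12,870/9 = 1,430.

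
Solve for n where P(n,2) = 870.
P(n,2) = n(n−1) is increasing in n; n(n−1) ≈ (n−0.5)^2 = 870 gives n ≈ 30.0. Check: P(28,2) = 756, P(29,2) = 812, P(30,2) = 870 ✓. So n = 30.

Answer: 30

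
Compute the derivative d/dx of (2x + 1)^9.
18(2x + 1)^8

Explanation: Chain rule: 9(2x+1)^{8} × 2 = 18(2x+1)^{8}.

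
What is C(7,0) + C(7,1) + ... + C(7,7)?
Sum of binomial coefficients = 2^7 = 128.

Answer: 128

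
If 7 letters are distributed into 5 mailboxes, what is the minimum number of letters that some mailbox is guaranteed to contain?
2

Solution: Pigeonhole: ⌈7/5⌉ = 2.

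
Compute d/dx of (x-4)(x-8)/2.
(2x - 12)/2

Solution: d/dx[(x-4)(x-8)] = (x-8) + (x-4) = 2x - 12. Dividing by 2 gives (2x - 12)/2.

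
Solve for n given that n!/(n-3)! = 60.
n!/(n-3)! = n×(n-1)×(n-2), a product of 3 consecutive integers ≈ (n−1)^3. 60^(1/3) + 1 ≈ 4.9; check n = 5: 5×4×3 = 60 ✓. So n = 5.
Final answer: 5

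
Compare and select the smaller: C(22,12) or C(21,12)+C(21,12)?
C(21,12)+C(21,12)
C(22,12)=646,646; C(21,12)+C(21,12)=293,930+293,930=587,860.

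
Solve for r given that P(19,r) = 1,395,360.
5

Solution: P(19,r) = 19·18·…·(19−r+1), a product of r factors. Multiplying down from 19: 19 = 19; 19·18 = 342; 19·18·17 = 5,814; 19·18·17·16 = 93,024; 19·18·17·16·15 = 1,395,360 ✓ (5 factors). So r = 5.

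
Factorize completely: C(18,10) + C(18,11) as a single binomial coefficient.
C(19,11)
By Pascal's identity: C(18,10) + C(18,11) = C(19,11) = 75,582.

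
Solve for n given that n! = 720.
6

n! is strictly increasing. 4! = 24, 5! = 120, 6! = 720 ✓. So n = 6.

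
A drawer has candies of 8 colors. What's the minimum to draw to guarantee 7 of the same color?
Worst case: 6 of each = 48. One more: 49.

Answer: 49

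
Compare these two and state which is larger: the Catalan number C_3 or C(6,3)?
C(6,3)

Explanation: C_3 = C(6,3)/(3+1) = 20/4 = 5; C(6,3) = 20.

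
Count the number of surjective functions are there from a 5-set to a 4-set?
240

Explanation: Onto functions = 4! × S(5,4)
First compute S(5,4) via recurrence:
Using the Stirling recurrence: S(n,k) = k·S(n-1,k) + S(n-1,k-1)
S(5,4) = 4·S(4,4) + S(4,3)
         = 4·1 + 6
         = 4 + 6
         = 10
Then: 24 × 10 = 240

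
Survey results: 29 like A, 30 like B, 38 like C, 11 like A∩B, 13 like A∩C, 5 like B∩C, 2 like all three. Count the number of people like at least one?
70

Reasoning: |A∪B∪C| = 29+30+38-11-13-5+2 = 70.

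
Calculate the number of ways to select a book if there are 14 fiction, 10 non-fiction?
By the addition principle: 14 + 10 = 24.

Answer: 24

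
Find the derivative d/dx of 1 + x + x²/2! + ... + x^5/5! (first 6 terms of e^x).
Differentiating term by term gives the first 5 terms of e^x.

Answer: 1 + x + x²/2! + ... + x^4/4!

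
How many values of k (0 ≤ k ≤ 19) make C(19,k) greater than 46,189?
6
Row 19 is unimodal and symmetric about k=19/2. C(19,6)=27,132 ≤ 46,189; C(19,7)=50,388 > 46,189; by symmetry C(19,k) > 46,189 for k = 7..12. That's 12 - 7 + 1 = 6 values.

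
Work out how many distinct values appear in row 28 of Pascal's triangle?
Row 28 has entries C(28,0)..C(28,28); by symmetry C(28,k)=C(28,28-k), giving 15 distinct values.

Answer: 15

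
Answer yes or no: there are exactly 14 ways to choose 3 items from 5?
No

Explanation: C(5,3) = 10 ≠ 14.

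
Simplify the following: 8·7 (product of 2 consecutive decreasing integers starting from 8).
56

Solution: This is P(8,2) = 8!/(6)! = 56.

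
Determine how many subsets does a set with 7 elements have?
128
Each element can be included or excluded: 2^7 = 128.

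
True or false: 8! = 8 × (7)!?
True

By definition n! = n × (n-1)!, so 8! = 8 × 7!.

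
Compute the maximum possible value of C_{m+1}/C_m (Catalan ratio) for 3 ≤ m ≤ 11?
C_{m+1}/C_m = 2(2m+1)/(m+2), which increases with m. Maximum at m = 11: 2·23/13 = 46/13.

Answer: 46/13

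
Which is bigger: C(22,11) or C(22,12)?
C(22,11)
C(22,11)=705,432, C(22,12)=646,646.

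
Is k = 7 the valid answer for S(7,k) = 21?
No
S(7,7) = 7·S(6,7) + S(6,6) = 7·0 + 1 = 1, which does not equal 21.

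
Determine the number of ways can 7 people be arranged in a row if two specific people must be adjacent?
1,440

Reasoning: Treat pair as unit: (7-1)! arrangements × 2 internal orders = 1,440.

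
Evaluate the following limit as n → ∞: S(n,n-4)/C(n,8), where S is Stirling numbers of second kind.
105

Solution: The leading term of S(n,n-4) as a polynomial in n is (7)!!·C(n,8), so the ratio → (7)!! = 105.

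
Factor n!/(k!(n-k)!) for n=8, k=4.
This is the binomial coefficient C(8,4) = 70.

Answer: C(8,4) = 70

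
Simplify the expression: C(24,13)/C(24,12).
C(n,k+1)/C(n,k) = (n−k)/(k+1). Here (24−12)/(12+1) = 12/13 = 12/13.
Final answer: 12/13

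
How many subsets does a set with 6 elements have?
64

Working:
Each element can be included or excluded: 2^6 = 64.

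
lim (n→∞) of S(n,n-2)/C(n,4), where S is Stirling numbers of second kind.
3

Reasoning: The leading term of S(n,n-2) as a polynomial in n is (3)!!·C(n,4), so the ratio → (3)!! = 3.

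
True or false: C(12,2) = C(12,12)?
False

C(12,2) = 66 but C(12,12) = 1; symmetry gives C(12,2) = C(12,10), not C(12,12).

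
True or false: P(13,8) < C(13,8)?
False

Explanation: P(13,8) = 51,891,840 and C(13,8) = 1,287; P(n,r) = r! × C(n,r) so P > C whenever r ≥ 2.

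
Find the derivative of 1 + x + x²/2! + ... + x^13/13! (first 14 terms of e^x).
1 + x + x²/2! + ... + x^12/12!

Explanation: Differentiating term by term gives the first 13 terms of e^x.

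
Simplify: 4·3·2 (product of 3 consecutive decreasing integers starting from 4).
This is P(4,3) = 4!/(1)! = 24.
Final answer: 24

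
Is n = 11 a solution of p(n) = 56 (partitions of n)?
Yes

Working:
Pentagonal recurrence p(n) = p(n−1) + p(n−2) − p(n−5) − p(n−7) + …: p(11) = p(10) + p(9) − p(6) − p(4) = 42 + 30 − 11 − 5 = 56, which equals 56.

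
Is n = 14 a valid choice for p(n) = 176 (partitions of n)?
No

Solution: Pentagonal recurrence p(n) = p(n−1) + p(n−2) − p(n−5) − p(n−7) + …: p(14) = p(13) + p(12) − p(9) − p(7) + p(2) = 101 + 77 − 30 − 15 + 2 = 135, which does not equal 176.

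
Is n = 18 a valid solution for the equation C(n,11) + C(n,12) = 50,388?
Yes

Solution: C(18,11) + C(18,12) = 31,824 + 18,564 = 50,388, which equals 50,388.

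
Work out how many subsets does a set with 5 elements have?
32
Each element can be included or excluded: 2^5 = 32.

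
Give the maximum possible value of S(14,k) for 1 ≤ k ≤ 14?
63,436,373

Explanation: Row S(14,k) for k = 1..14 (via S(n,k) = k·S(n−1,k) + S(n−1,k−1)): 1, 8,191, 788,970, 10,391,745, 40,075,035, 63,436,373, 49,329,280, 20,912,320, 5,135,130, 752,752, 66,066, 3,367, 91, 1. The row is unimodal; maximum at k = 6: 63,436,373.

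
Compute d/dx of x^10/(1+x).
(10x^9(1+x) - x^10)/(1+x)²
Quotient rule: [10x^{9}(1+x) - x^10]/(1+x)².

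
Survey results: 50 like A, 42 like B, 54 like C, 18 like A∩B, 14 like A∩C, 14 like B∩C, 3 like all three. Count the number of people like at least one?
|A∪B∪C| = 50+42+54-18-14-14+3 = 103.

Answer: 103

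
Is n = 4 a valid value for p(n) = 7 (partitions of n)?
No
Pentagonal recurrence p(n) = p(n−1) + p(n−2) − p(n−5) − p(n−7) + …: p(4) = p(3) + p(2) = 3 + 2 = 5, which does not equal 7.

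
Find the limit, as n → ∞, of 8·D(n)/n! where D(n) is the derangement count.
8/e

Explanation: D(n)/n! → 1/e, so 8·D(n)/n! → 8/e.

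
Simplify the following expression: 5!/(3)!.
This equals 5×4 = 20.

Answer: 20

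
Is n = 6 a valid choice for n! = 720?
Yes

6! = 6·5! = 6·120 = 720, which equals 720.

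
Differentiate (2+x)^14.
Using the power rule: d/dx (2+x)^14 = 14(2+x)^{13}.

Answer: 14(2+x)^13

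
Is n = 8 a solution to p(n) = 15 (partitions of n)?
No

Explanation: Pentagonal recurrence p(n) = p(n−1) + p(n−2) − p(n−5) − p(n−7) + …: p(8) = p(7) + p(6) − p(3) − p(1) = 15 + 11 − 3 − 1 = 22, which does not equal 15.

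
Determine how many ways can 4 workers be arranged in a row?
24

Reasoning: Arrangements of 4 distinct objects: 4! = 24.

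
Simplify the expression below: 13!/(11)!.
This equals 13×12 = 156.
Final answer: 156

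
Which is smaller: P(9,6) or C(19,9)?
P(9,6)=60,480, C(19,9)=92,378.
Final answer: P(9,6)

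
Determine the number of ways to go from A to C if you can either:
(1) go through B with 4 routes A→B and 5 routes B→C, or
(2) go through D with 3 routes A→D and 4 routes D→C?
32

Working:
Route via B: 4×5=20. Route via D: 3×4=12. Total: 32.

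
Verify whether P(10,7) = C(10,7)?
P(10,7) = 604,800 but C(10,7) = 120; they differ by a factor of 7! = 5040, so the statement does not hold.
Final answer: False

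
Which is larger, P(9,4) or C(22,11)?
P(9,4)=3,024, C(22,11)=705,432.
Final answer: C(22,11)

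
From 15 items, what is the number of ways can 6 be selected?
5,005

C(15,6) = 15! / (6! × (15-6)!)
         = 15! / (6! × 9!)
         = 5,005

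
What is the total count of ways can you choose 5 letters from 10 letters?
C(10,5) = 10! / (5! × (10-5)!)
         = 10! / (5! × 5!)
         = 252

Answer: 252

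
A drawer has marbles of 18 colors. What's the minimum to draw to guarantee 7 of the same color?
Worst case: 6 of each = 108. One more: 109.
Final answer: 109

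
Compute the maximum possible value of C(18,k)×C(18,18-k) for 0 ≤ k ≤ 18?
2,363,904,400

Explanation: C(18,k)·C(18,18-k) = C(18,k)², maximised at the centre k = 9: C(18,9)² = 2,363,904,400.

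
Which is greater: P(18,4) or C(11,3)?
P(18,4)

Working:
P(18,4)=73,440, C(11,3)=165.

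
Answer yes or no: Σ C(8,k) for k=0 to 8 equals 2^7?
No

Explanation: Binomial theorem: Σ C(8,k) = (1+1)^8 = 2^8 = 256; RHS 2^7 = 128.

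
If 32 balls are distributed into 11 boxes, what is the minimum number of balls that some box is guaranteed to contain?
3

Working:
Pigeonhole: ⌈32/11⌉ = 3.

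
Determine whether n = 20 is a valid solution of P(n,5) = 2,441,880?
No

P(20,5) = 20·19·18·17·16 = 1,860,480, which does not equal 2,441,880.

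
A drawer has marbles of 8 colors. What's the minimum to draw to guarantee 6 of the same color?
41

Working:
Worst case: 5 of each = 40. One more: 41.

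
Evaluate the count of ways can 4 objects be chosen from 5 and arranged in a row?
120

Explanation: P(5,4) = 5!/(5-4)! = 120.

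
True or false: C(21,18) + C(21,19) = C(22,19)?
Pascal's identity C(n,k) + C(n,k+1) = C(n+1,k+1): 1,330 + 210 = 1,540 = C(22,19).

Answer: True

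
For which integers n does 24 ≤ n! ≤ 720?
4, 5, 6

n! is strictly increasing; 4! = 24 and 6! = 720, so valid n = 4, 5, 6.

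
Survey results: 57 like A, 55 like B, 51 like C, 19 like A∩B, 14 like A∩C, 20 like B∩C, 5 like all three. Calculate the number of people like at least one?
115

Explanation: |A∪B∪C| = 57+55+51-19-14-20+5 = 115.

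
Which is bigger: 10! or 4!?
10!
10!=3,628,800, 4!=24. 10! > 4!.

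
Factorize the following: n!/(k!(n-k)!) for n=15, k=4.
This is the binomial coefficient C(15,4) = 1,365.

Answer: C(15,4) = 1,365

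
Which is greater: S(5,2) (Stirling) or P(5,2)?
P(5,2)

Explanation: S(5,2) = 2·S(4,2) + S(4,1) = 2·7 + 1 = 15; P(5,2) = 20.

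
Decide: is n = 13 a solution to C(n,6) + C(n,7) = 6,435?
C(13,6) + C(13,7) = 1,716 + 1,716 = 3,432, which does not equal 6,435.
Final answer: No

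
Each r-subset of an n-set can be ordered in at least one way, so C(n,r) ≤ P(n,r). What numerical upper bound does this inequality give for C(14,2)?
P(14,2) = 14·13 = 182, so C(14,2) ≤ 182. (The bound is loose by a factor of 2! = 2: C(14,2) = 182/2 = 91.)

Answer: 182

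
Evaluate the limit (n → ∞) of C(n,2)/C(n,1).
∞

Solution: C(n,2)/C(n,1) = (n-1)/2 → ∞ as n → ∞.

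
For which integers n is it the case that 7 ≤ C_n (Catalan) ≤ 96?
C_3=5; C_4=14; C_5=42; C_6=132. So valid n = 4, 5.

Answer: 4, 5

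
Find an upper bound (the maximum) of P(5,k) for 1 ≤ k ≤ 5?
120

Reasoning: P(5,k) increases in k, so maximum at k = 5: 5! = 120.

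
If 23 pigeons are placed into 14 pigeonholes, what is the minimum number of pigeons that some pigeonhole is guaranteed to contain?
2

Solution: Pigeonhole: ⌈23/14⌉ = 2.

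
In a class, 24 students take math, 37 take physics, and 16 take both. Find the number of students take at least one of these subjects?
|A∪B| = |A|+|B|-|A∩B| = 24+37-16 = 45.
Final answer: 45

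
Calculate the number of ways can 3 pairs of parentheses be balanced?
Using the Catalan number formula: C_n = C(2n, n) / (n+1)
C_3 = C(6, 3) / (3+1)
     = 20 / 4
     = 5

Answer: 5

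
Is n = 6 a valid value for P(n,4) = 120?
No

P(6,4) = 6·5·4·3 = 360, which does not equal 120.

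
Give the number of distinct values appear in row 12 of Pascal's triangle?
7

Reasoning: Row 12 has entries C(12,0)..C(12,12); by symmetry C(12,k)=C(12,12-k), giving 7 distinct values.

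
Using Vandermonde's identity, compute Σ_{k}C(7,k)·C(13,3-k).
1,140

Reasoning: = C(7+13,3) = C(20,3) = 1,140.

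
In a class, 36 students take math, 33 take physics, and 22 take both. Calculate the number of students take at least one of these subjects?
47

Reasoning: |A∪B| = |A|+|B|-|A∩B| = 36+33-22 = 47.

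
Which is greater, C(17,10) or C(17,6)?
C(17,10)
C(17,10)=19,448, C(17,6)=12,376.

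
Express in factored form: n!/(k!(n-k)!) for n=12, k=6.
C(12,6) = 924

Reasoning: This is the binomial coefficient C(12,6) = 924.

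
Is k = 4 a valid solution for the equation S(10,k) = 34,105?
Yes

Working:
S(10,4) = 4·S(9,4) + S(9,3) = 4·7,770 + 3,025 = 34,105, which equals 34,105.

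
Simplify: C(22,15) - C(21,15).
116,280
C(22,15) - C(21,15) = C(21,14) = 116,280.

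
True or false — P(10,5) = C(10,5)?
P(10,5) = 30,240 but C(10,5) = 252; they differ by a factor of 5! = 120, so the statement does not hold.
Final answer: False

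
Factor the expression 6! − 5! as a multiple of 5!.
5 × 5! = 600
6! − 5! = 6·5! − 5! = (6 − 1)·5! = 5 × 5! = 600.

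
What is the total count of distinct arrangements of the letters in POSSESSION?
75,600
Word has 10 letters (P=1, O=2, S=4, E=1, I=1, N=1). Arrangements: 10!/Π(k!) = 75,600.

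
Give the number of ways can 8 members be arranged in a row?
40,320

Solution: Arrangements of 8 distinct objects: 8! = 40,320.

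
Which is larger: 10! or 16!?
10!=3,628,800, 16!=20,922,789,888,000. 16! > 10!.

Answer: 16!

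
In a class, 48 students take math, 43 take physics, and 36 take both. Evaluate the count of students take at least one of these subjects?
|A∪B| = |A|+|B|-|A∩B| = 48+43-36 = 55.
Final answer: 55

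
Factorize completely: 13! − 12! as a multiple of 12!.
12 × 12! = 5,748,019,200

Reasoning: 13! − 12! = 13·12! − 12! = (13 − 1)·12! = 12 × 12! = 5,748,019,200.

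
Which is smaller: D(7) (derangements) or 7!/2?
D(7)

D(7) = (7-1)·[D(6) + D(5)] = 6·[265 + 44] = 1,854; 7!/2 = 5,040/2 = 2,520.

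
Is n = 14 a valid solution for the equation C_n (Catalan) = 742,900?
No

Reasoning: C_14 = C(28,14)/(14+1) = 40,116,600/15 = 2,674,440, which does not equal 742,900.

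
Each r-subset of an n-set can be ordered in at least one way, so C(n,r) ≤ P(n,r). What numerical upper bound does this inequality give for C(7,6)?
5,040
P(7,6) = 7·6·5·4·3·2 = 5,040, so C(7,6) ≤ 5,040. (The bound is loose by a factor of 6! = 720: C(7,6) = 5,040/720 = 7.)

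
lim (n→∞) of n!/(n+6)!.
0
n!/(n+6)! = 1/[(n+1)(n+2)···(n+6)] → 0 as n → ∞.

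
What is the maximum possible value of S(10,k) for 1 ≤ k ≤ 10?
42,525

Solution: Row S(10,k) for k = 1..10 (via S(n,k) = k·S(n−1,k) + S(n−1,k−1)): 1, 511, 9,330, 34,105, 42,525, 22,827, 5,880, 750, 45, 1. The row is unimodal; maximum at k = 5: 42,525.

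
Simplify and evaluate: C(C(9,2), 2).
C(9,2) = 36, then C(36, 2) = 630.
Final answer: 630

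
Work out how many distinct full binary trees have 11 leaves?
16,796
Using the Catalan number formula: C_n = C(2n, n) / (n+1)
C_10 = C(20, 10) / (10+1)
     = 184756 / 11
     = 16,796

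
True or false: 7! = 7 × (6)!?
True

By definition n! = n × (n-1)!, so 7! = 7 × 6!.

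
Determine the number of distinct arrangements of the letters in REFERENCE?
7,560
Word has 9 letters (R=2, E=4, F=1, N=1, C=1). Arrangements: 9!/Π(k!) = 7,560.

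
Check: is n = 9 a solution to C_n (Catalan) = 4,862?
C_9 = C(18,9)/(9+1) = 48,620/10 = 4,862, which equals 4,862.
Final answer: Yes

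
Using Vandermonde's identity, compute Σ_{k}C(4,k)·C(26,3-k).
4,060
= C(4+26,3) = C(30,3) = 4,060.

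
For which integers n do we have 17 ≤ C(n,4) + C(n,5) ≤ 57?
6, 7

Reasoning: C(5,4)+C(5,5)=6; C(6,4)+C(6,5)=21; C(7,4)+C(7,5)=56; C(8,4)+C(8,5)=126. So valid n = 6, 7.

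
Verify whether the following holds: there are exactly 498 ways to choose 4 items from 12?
False
C(12,4) = 495 ≠ 498.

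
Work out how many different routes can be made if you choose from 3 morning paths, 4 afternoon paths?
12

Working:
By the multiplication principle: 3 × 4 = 12.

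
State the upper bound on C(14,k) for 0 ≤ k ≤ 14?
3,432

Solution: Maximum at k = 7: C(14,7) = 3,432.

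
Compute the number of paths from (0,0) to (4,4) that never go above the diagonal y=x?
Counted by the Catalan number C_4: C_4 = C(8,4)/(4+1) = 70/5 = 14.

Answer: 14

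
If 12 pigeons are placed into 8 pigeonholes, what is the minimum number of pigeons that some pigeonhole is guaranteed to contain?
2

Pigeonhole: ⌈12/8⌉ = 2.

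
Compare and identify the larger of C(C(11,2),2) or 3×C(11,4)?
C(C(11,2),2)

Explanation: C(C(11,2),2)=1,485, 3×C(11,4)=990.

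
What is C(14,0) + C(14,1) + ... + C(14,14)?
16,384

Sum of binomial coefficients = 2^14 = 16,384.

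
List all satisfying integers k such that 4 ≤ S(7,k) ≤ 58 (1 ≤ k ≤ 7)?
6

Reasoning: S(7,1)=1; S(7,2)=63; S(7,3)=301; S(7,4)=350; S(7,5)=140; S(7,6)=21; S(7,7)=1. So valid k = 6.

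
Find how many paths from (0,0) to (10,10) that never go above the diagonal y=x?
16,796

Working:
Counted by the Catalan number C_10: C_10 = C(20,10)/(10+1) = 184,756/11 = 16,796.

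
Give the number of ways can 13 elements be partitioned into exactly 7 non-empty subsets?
5,715,424

Explanation: This equals S(13,7), the Stirling number of the 2nd kind.
Using the Stirling recurrence: S(n,k) = k·S(n-1,k) + S(n-1,k-1)
S(13,7) = 7·S(12,7) + S(12,6)
         = 7·627396 + 1323652
         = 4391772 + 1323652
         = 5,715,424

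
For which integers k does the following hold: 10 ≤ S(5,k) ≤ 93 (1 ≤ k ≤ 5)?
S(5,1)=1; S(5,2)=15; S(5,3)=25; S(5,4)=10; S(5,5)=1. So valid k = 2, 3, 4.

Answer: 2, 3, 4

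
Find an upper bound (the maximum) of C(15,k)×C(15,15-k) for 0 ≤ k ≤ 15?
41,409,225

Reasoning: C(15,k)·C(15,15-k) = C(15,k)², maximised at the centre k = 7: C(15,7)² = 41,409,225.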